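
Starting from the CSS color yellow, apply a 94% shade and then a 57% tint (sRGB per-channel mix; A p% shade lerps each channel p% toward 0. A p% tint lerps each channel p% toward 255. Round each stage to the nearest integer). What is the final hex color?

CSS yellow is rgb(255, 255, 0).
Lerp each channel 94% toward 0:
  R: 255 + 0.94×(0−255) = 255 − 239.7 = 15.3 → 15
  G: 255 + 0.94×(0−255) = 255 − 239.7 = 15.3 → 15
  B: 0 + 0.94×(0−0) = 0 + 0 = 0 → 0
After the shade: rgb(15, 15, 0) = #0F0F00.
Per channel, c → c + 0.57(255 − c):
  R: 15 + 0.57×(255−15) = 15 + 136.8 = 151.8 → 152
  G: 15 + 136.8 = 151.8 → 152
  B: 0 + 0.57×(255−0) = 0 + 145.35 = 145.35 → 145
rgb(152, 152, 145) = #989891.

#989891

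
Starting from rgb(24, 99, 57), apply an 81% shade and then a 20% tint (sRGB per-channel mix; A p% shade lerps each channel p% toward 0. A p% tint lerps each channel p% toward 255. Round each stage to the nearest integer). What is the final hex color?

Lerp each channel 81% toward 0:
  R: 24 − 19.44 = 4.56 → 5
  G: 99 + 0.81×(0−99) = 99 − 80.19 = 18.81 → 19
  B: 57 − 46.17 = 10.83 → 11
After the shade: rgb(5, 19, 11) = #05130B.
Lerp each channel 20% toward 255:
  R: 5 + 0.2×(255−5) = 5 + 50 = 55 → 55
  G: 19 + 47.2 = 66.2 → 66
  B: 11 + 0.2×(255−11) = 11 + 48.8 = 59.8 → 60
rgb(55, 66, 60) = #37423C.

#37423C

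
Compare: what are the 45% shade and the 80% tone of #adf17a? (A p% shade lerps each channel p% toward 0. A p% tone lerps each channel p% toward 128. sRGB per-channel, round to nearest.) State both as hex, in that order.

#5f8543, #89977f

#adf17a is rgb(173, 241, 122).
45% shade:
  R: 173 − 77.85 = 95.15 → 95
  G: 241 + 0.45×(0−241) = 241 − 108.45 = 132.55 → 133
  B: 122 + 0.45×(0−122) = 122 − 54.9 = 67.1 → 67
  → #5f8543
80% tone:
  R: 173 + 0.8×(128−173) = 173 − 36 = 137 → 137
  G: 241 − 90.4 = 150.6 → 151
  B: 122 + 0.8×(128−122) = 122 + 4.8 = 126.8 → 127
  → #89977f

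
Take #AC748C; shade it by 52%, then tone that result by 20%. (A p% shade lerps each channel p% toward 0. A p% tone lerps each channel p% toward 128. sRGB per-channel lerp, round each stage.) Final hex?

#5C464F

#AC748C is rgb(172, 116, 140).
A 52% shade moves each channel 52% toward 0:
  R: 172 − 89.44 = 82.56 → 83
  G: 116 − 60.32 = 55.68 → 56
  B: 140 + 0.52×(0−140) = 140 − 72.8 = 67.2 → 67
After the shade: rgb(83, 56, 67) = #533843.
A 20% tone moves each channel 20% toward 128:
  R: 83 + 0.2×(128−83) = 83 + 9 = 92 → 92
  G: 56 + 0.2×(128−56) = 56 + 14.4 = 70.4 → 70
  B: 67 + 0.2×(128−67) = 67 + 12.2 = 79.2 → 79
rgb(92, 70, 79) = #5C464F.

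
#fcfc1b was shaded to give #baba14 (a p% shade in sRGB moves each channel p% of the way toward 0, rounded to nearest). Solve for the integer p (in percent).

#fcfc1b is rgb(252, 252, 27); #baba14 is rgb(186, 186, 20).
On the R channel (widest range): 186 ≈ 252 + (p/100)(0 − 252), so p ≈ 100×(186 − 252)/(0 − 252) = -6600/-252 = 26.19.
p = 26 reproduces all three channels after rounding.

26%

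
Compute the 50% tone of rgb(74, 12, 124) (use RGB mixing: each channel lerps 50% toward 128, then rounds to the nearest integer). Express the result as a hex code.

A 50% tone moves each channel 50% toward 128:
  R: 74 + 0.5×(128−74) = 74 + 27 = 101 → 101
  G: 12 + 0.5×(128−12) = 12 + 58 = 70 → 70
  B: 124 + 2 = 126 → 126
rgb(101, 70, 126) = #65467e.

#65467e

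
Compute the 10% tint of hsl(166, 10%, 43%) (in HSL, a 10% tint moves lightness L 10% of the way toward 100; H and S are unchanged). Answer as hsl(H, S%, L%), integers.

L moves 10% from 43 toward 100: 43 + 5.7 = 48.7 → 49.
H and S are unchanged.

hsl(166, 10%, 49%)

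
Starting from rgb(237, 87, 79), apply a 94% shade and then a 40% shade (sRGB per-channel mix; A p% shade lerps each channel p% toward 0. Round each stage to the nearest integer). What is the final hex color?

#080303

Per channel, c → c + 0.94(0 − c):
  R: 237 + 0.94×(0−237) = 237 − 222.78 = 14.22 → 14
  G: 87 + 0.94×(0−87) = 87 − 81.78 = 5.22 → 5
  B: 79 − 74.26 = 4.74 → 5
After the shade: rgb(14, 5, 5) = #0E0505.
Per channel, c → c + 0.4(0 − c):
  R: 14 + 0.4×(0−14) = 14 − 5.6 = 8.4 → 8
  G: 5 + 0.4×(0−5) = 5 − 2 = 3 → 3
  B: 5 + 0.4×(0−5) = 5 − 2 = 3 → 3
rgb(8, 3, 3) = #080303.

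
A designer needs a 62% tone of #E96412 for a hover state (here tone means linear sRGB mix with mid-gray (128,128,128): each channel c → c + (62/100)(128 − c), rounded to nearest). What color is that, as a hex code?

#E96412 is rgb(233, 100, 18).
Per channel, c → c + 0.62(128 − c):
  R: 233 + 0.62×(128−233) = 233 − 65.1 = 167.9 → 168
  G: 100 + 17.36 = 117.36 → 117
  B: 18 + 0.62×(128−18) = 18 + 68.2 = 86.2 → 86
rgb(168, 117, 86) = #A87556.

#A87556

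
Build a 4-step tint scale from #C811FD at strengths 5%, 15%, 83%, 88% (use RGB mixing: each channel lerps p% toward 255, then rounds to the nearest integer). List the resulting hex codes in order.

#C811FD is rgb(200, 17, 253).
5%: (200 + 2.75 = 202.75→203, 17 + 11.9 = 28.9→29, 253→253) → #CB1DFD
15%: (200 + 8.25 = 208.25→208, 17 + 35.7 = 52.7→53, 253→253) → #D035FD
83%: (200 + 45.65 = 245.65→246, 17 + 197.54 = 214.54→215, 253 + 1.66 = 254.66→255) → #F6D7FF
88%: (200 + 48.4 = 248.4→248, 17 + 209.44 = 226.44→226, 253 + 1.76 = 254.76→255) → #F8E2FF

#CB1DFD, #D035FD, #F6D7FF, #F8E2FF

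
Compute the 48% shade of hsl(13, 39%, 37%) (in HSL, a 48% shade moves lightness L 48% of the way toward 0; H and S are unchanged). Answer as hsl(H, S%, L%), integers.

hsl(13, 39%, 19%)

L moves 48% from 37 toward 0: 37 − 17.76 = 19.24 → 19.
H and S are unchanged.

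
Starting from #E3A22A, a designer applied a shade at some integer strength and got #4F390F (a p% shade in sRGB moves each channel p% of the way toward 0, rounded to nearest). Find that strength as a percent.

65%

#E3A22A is rgb(227, 162, 42); #4F390F is rgb(79, 57, 15).
On the R channel (widest range): 79 ≈ 227 + (p/100)(0 − 227), so p ≈ 100×(79 − 227)/(0 − 227) = -14800/-227 = 65.20.
p = 65 reproduces all three channels after rounding.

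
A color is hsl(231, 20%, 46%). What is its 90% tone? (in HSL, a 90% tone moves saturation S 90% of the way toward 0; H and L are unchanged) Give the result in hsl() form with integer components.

hsl(231, 2%, 46%)

S moves 90% from 20 toward 0: 20 − 18 = 2 → 2.
H and L are unchanged.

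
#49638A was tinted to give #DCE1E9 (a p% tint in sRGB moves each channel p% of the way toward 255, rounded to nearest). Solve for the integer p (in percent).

81%

#49638A is rgb(73, 99, 138); #DCE1E9 is rgb(220, 225, 233).
On the R channel (widest range): 220 ≈ 73 + (p/100)(255 − 73), so p ≈ 100×(220 − 73)/(255 − 73) = 14700/182 = 80.77.
p = 81 reproduces all three channels after rounding.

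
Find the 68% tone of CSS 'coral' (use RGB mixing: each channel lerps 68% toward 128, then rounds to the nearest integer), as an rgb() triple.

CSS coral is rgb(255, 127, 80).
Lerp each channel 68% toward 128:
  R: 255 − 86.36 = 168.64 → 169
  G: 127 + 0.68 = 127.68 → 128
  B: 80 + 0.68×(128−80) = 80 + 32.64 = 112.64 → 113

rgb(169, 128, 113)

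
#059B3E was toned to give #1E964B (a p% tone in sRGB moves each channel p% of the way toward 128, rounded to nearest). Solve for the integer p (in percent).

20%

#059B3E is rgb(5, 155, 62); #1E964B is rgb(30, 150, 75).
On the R channel (widest range): 30 ≈ 5 + (p/100)(128 − 5), so p ≈ 100×(30 − 5)/(128 − 5) = 2500/123 = 20.33.
p = 20 reproduces all three channels after rounding.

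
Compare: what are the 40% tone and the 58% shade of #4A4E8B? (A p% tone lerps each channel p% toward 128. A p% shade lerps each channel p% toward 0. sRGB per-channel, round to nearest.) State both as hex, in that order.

#606287, #1F213A

#4A4E8B is rgb(74, 78, 139).
40% tone:
  R: 74 + 21.6 = 95.6 → 96
  G: 78 + 0.4×(128−78) = 78 + 20 = 98 → 98
  B: 139 + 0.4×(128−139) = 139 − 4.4 = 134.6 → 135
  → #606287
58% shade:
  R: 74 − 42.92 = 31.08 → 31
  G: 78 − 45.24 = 32.76 → 33
  B: 139 + 0.58×(0−139) = 139 − 80.62 = 58.38 → 58
  → #1F213A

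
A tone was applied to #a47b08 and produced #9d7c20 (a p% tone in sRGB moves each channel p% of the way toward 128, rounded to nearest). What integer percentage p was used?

#a47b08 is rgb(164, 123, 8); #9d7c20 is rgb(157, 124, 32).
On the B channel (widest range): 32 ≈ 8 + (p/100)(128 − 8), so p ≈ 100×(32 − 8)/(128 − 8) = 2400/120 = 20.00.
p = 20 reproduces all three channels after rounding.

20%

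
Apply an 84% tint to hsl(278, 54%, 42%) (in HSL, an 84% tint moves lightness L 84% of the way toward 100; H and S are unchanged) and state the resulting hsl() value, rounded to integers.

L moves 84% from 42 toward 100: 42 + 48.72 = 90.72 → 91.
H and S are unchanged.

hsl(278, 54%, 91%)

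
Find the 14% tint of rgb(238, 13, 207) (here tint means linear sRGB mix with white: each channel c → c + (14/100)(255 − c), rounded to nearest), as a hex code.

A 14% tint moves each channel 14% toward 255:
  R: 238 + 0.14×(255−238) = 238 + 2.38 = 240.38 → 240
  G: 13 + 0.14×(255−13) = 13 + 33.88 = 46.88 → 47
  B: 207 + 0.14×(255−207) = 207 + 6.72 = 213.72 → 214
rgb(240, 47, 214) = #F02FD6.

#F02FD6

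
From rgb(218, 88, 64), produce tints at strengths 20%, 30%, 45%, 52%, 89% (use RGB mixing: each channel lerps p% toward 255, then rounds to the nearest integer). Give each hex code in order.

#e17966, #e58a79, #eba396, #edafa3, #fbedea

20%: (218 + 7.4 = 225.4→225, 88 + 33.4 = 121.4→121, 64 + 38.2 = 102.2→102) → #e17966
30%: (218 + 11.1 = 229.1→229, 88 + 50.1 = 138.1→138, 64 + 57.3 = 121.3→121) → #e58a79
45%: (218 + 16.65 = 234.65→235, 88 + 75.15 = 163.15→163, 64 + 85.95 = 149.95→150) → #eba396
52%: (218 + 19.24 = 237.24→237, 88 + 86.84 = 174.84→175, 64 + 99.32 = 163.32→163) → #edafa3
89%: (218 + 32.93 = 250.93→251, 88 + 148.63 = 236.63→237, 64 + 169.99 = 233.99→234) → #fbedea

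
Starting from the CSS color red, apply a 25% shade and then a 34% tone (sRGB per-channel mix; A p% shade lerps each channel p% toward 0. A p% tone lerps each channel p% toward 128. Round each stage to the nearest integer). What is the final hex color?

#aa2c2c

CSS red is rgb(255, 0, 0).
Per channel, c → c + 0.25(0 − c):
  R: 255 − 63.75 = 191.25 → 191
  G: 0 + 0 = 0 → 0
  B: 0 + 0.25×(0−0) = 0 + 0 = 0 → 0
After the shade: rgb(191, 0, 0) = #bf0000.
A 34% tone moves each channel 34% toward 128:
  R: 191 − 21.42 = 169.58 → 170
  G: 0 + 0.34×(128−0) = 0 + 43.52 = 43.52 → 44
  B: 0 + 0.34×(128−0) = 0 + 43.52 = 43.52 → 44
rgb(170, 44, 44) = #aa2c2c.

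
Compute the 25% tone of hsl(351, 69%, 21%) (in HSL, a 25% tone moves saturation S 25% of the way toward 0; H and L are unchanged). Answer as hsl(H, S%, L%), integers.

hsl(351, 52%, 21%)

S moves 25% from 69 toward 0: 69 − 17.25 = 51.75 → 52.
H and L are unchanged.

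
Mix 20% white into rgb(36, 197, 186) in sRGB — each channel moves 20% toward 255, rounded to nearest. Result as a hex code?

#50d1c8

Per channel, c → c + 0.2(255 − c):
  R: 36 + 0.2×(255−36) = 36 + 43.8 = 79.8 → 80
  G: 197 + 0.2×(255−197) = 197 + 11.6 = 208.6 → 209
  B: 186 + 0.2×(255−186) = 186 + 13.8 = 199.8 → 200
rgb(80, 209, 200) = #50d1c8.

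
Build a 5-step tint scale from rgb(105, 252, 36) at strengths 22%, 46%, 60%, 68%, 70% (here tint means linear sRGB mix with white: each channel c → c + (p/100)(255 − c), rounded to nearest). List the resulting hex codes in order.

#8afd54, #aefd89, #c3fea7, #cffeb9, #d2febd

22%: (105 + 33 = 138→138, 252 + 0.66 = 252.66→253, 36 + 48.18 = 84.18→84) → #8afd54
46%: (105 + 69 = 174→174, 252 + 1.38 = 253.38→253, 36 + 100.74 = 136.74→137) → #aefd89
60%: (105 + 90 = 195→195, 252 + 1.8 = 253.8→254, 36 + 131.4 = 167.4→167) → #c3fea7
68%: (105 + 102 = 207→207, 252 + 2.04 = 254.04→254, 36 + 148.92 = 184.92→185) → #cffeb9
70%: (105 + 105 = 210→210, 252 + 2.1 = 254.1→254, 36 + 153.3 = 189.3→189) → #d2febd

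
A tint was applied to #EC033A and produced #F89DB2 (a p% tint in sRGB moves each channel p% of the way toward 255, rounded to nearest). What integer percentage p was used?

#EC033A is rgb(236, 3, 58); #F89DB2 is rgb(248, 157, 178).
On the G channel (widest range): 157 ≈ 3 + (p/100)(255 − 3), so p ≈ 100×(157 − 3)/(255 − 3) = 15400/252 = 61.11.
p = 61 reproduces all three channels after rounding.

61%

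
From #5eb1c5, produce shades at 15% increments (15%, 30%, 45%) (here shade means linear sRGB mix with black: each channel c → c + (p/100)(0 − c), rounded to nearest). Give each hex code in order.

#5096a7, #427c8a, #34616c

#5eb1c5 is rgb(94, 177, 197).
15%: (94 − 14.1 = 79.9→80, 177 − 26.55 = 150.45→150, 197 − 29.55 = 167.45→167) → #5096a7
30%: (94 − 28.2 = 65.8→66, 177 − 53.1 = 123.9→124, 197 − 59.1 = 137.9→138) → #427c8a
45%: (94 − 42.3 = 51.7→52, 177 − 79.65 = 97.35→97, 197 − 88.65 = 108.35→108) → #34616c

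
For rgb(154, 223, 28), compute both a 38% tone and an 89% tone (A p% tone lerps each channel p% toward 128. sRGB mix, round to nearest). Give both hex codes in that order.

#90BB42, #838A75

38% tone:
  R: 154 + 0.38×(128−154) = 154 − 9.88 = 144.12 → 144
  G: 223 − 36.1 = 186.9 → 187
  B: 28 + 0.38×(128−28) = 28 + 38 = 66 → 66
  → #90BB42
89% tone:
  R: 154 − 23.14 = 130.86 → 131
  G: 223 − 84.55 = 138.45 → 138
  B: 28 + 0.89×(128−28) = 28 + 89 = 117 → 117
  → #838A75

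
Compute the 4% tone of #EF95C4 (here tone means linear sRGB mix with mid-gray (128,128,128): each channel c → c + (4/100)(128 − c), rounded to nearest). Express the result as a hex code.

#EB94C1

#EF95C4 is rgb(239, 149, 196).
Lerp each channel 4% toward 128:
  R: 239 − 4.44 = 234.56 → 235
  G: 149 − 0.84 = 148.16 → 148
  B: 196 − 2.72 = 193.28 → 193
rgb(235, 148, 193) = #EB94C1.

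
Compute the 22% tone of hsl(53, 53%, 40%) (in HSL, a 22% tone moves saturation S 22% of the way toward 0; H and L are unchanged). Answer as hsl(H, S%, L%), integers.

hsl(53, 41%, 40%)

S moves 22% from 53 toward 0: 53 − 11.66 = 41.34 → 41.
H and L are unchanged.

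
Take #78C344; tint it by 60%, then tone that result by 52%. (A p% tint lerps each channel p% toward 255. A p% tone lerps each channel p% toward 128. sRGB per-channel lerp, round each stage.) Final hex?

#78C344 is rgb(120, 195, 68).
Per channel, c → c + 0.6(255 − c):
  R: 120 + 0.6×(255−120) = 120 + 81 = 201 → 201
  G: 195 + 0.6×(255−195) = 195 + 36 = 231 → 231
  B: 68 + 0.6×(255−68) = 68 + 112.2 = 180.2 → 180
After the tint: rgb(201, 231, 180) = #C9E7B4.
A 52% tone moves each channel 52% toward 128:
  R: 201 + 0.52×(128−201) = 201 − 37.96 = 163.04 → 163
  G: 231 + 0.52×(128−231) = 231 − 53.56 = 177.44 → 177
  B: 180 + 0.52×(128−180) = 180 − 27.04 = 152.96 → 153
rgb(163, 177, 153) = #A3B199.

#A3B199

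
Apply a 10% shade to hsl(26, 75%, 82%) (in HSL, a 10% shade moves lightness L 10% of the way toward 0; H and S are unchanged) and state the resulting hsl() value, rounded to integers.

hsl(26, 75%, 74%)

L moves 10% from 82 toward 0: 82 − 8.2 = 73.8 → 74.
H and S are unchanged.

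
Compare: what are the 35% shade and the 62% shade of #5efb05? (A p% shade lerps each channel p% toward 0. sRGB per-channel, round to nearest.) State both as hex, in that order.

#5efb05 is rgb(94, 251, 5).
35% shade:
  R: 94 + 0.35×(0−94) = 94 − 32.9 = 61.1 → 61
  G: 251 − 87.85 = 163.15 → 163
  B: 5 + 0.35×(0−5) = 5 − 1.75 = 3.25 → 3
  → #3da303
62% shade:
  R: 94 − 58.28 = 35.72 → 36
  G: 251 + 0.62×(0−251) = 251 − 155.62 = 95.38 → 95
  B: 5 − 3.1 = 1.9 → 2
  → #245f02

#3da303, #245f02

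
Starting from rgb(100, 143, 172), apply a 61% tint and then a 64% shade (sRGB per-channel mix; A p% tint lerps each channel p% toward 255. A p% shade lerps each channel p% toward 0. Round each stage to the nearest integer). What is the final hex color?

Per channel, c → c + 0.61(255 − c):
  R: 100 + 0.61×(255−100) = 100 + 94.55 = 194.55 → 195
  G: 143 + 0.61×(255−143) = 143 + 68.32 = 211.32 → 211
  B: 172 + 50.63 = 222.63 → 223
After the tint: rgb(195, 211, 223) = #c3d3df.
A 64% shade moves each channel 64% toward 0:
  R: 195 − 124.8 = 70.2 → 70
  G: 211 + 0.64×(0−211) = 211 − 135.04 = 75.96 → 76
  B: 223 + 0.64×(0−223) = 223 − 142.72 = 80.28 → 80
rgb(70, 76, 80) = #464c50.

#464c50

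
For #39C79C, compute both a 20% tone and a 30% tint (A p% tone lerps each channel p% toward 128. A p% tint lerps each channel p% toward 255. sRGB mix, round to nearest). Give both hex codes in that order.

#39C79C is rgb(57, 199, 156).
20% tone:
  R: 57 + 0.2×(128−57) = 57 + 14.2 = 71.2 → 71
  G: 199 − 14.2 = 184.8 → 185
  B: 156 − 5.6 = 150.4 → 150
  → #47B996
30% tint:
  R: 57 + 0.3×(255−57) = 57 + 59.4 = 116.4 → 116
  G: 199 + 16.8 = 215.8 → 216
  B: 156 + 29.7 = 185.7 → 186
  → #74D8BA

#47B996, #74D8BA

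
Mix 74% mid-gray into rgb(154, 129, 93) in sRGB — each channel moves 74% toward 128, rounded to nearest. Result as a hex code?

A 74% tone moves each channel 74% toward 128:
  R: 154 − 19.24 = 134.76 → 135
  G: 129 − 0.74 = 128.26 → 128
  B: 93 + 0.74×(128−93) = 93 + 25.9 = 118.9 → 119
rgb(135, 128, 119) = #878077.

#878077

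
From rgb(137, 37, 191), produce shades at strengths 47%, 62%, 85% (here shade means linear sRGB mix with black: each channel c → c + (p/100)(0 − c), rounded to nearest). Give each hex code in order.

#491465, #340E49, #15061D

47%: (137 − 64.39 = 72.61→73, 37 − 17.39 = 19.61→20, 191 − 89.77 = 101.23→101) → #491465
62%: (137 − 84.94 = 52.06→52, 37 − 22.94 = 14.06→14, 191 − 118.42 = 72.58→73) → #340E49
85%: (137 − 116.45 = 20.55→21, 37 − 31.45 = 5.55→6, 191 − 162.35 = 28.65→29) → #15061D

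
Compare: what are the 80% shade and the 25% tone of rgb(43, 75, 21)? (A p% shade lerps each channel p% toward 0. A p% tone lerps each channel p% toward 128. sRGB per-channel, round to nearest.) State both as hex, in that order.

80% shade:
  R: 43 + 0.8×(0−43) = 43 − 34.4 = 8.6 → 9
  G: 75 + 0.8×(0−75) = 75 − 60 = 15 → 15
  B: 21 + 0.8×(0−21) = 21 − 16.8 = 4.2 → 4
  → #090f04
25% tone:
  R: 43 + 21.25 = 64.25 → 64
  G: 75 + 0.25×(128−75) = 75 + 13.25 = 88.25 → 88
  B: 21 + 0.25×(128−21) = 21 + 26.75 = 47.75 → 48
  → #405830

#090f04, #405830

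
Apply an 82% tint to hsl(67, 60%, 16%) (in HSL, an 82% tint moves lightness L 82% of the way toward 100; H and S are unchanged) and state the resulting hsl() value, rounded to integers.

L moves 82% from 16 toward 100: 16 + 68.88 = 84.88 → 85.
H and S are unchanged.

hsl(67, 60%, 85%)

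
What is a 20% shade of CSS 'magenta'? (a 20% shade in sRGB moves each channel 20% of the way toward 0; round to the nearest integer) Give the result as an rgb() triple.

CSS magenta is rgb(255, 0, 255).
A 20% shade moves each channel 20% toward 0:
  R: 255 − 51 = 204 → 204
  G: 0 + 0 = 0 → 0
  B: 255 − 51 = 204 → 204

rgb(204, 0, 204)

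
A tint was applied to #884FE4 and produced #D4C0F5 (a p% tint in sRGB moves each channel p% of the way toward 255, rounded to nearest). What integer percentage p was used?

#884FE4 is rgb(136, 79, 228); #D4C0F5 is rgb(212, 192, 245).
On the G channel (widest range): 192 ≈ 79 + (p/100)(255 − 79), so p ≈ 100×(192 − 79)/(255 − 79) = 11300/176 = 64.20.
p = 64 reproduces all three channels after rounding.

64%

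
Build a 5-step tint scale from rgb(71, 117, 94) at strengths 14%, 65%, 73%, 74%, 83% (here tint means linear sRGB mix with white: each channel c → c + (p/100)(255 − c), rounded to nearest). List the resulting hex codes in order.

14%: (71 + 25.76 = 96.76→97, 117 + 19.32 = 136.32→136, 94 + 22.54 = 116.54→117) → #618875
65%: (71 + 119.6 = 190.6→191, 117 + 89.7 = 206.7→207, 94 + 104.65 = 198.65→199) → #BFCFC7
73%: (71 + 134.32 = 205.32→205, 117 + 100.74 = 217.74→218, 94 + 117.53 = 211.53→212) → #CDDAD4
74%: (71 + 136.16 = 207.16→207, 117 + 102.12 = 219.12→219, 94 + 119.14 = 213.14→213) → #CFDBD5
83%: (71 + 152.72 = 223.72→224, 117 + 114.54 = 231.54→232, 94 + 133.63 = 227.63→228) → #E0E8E4

#618875, #BFCFC7, #CDDAD4, #CFDBD5, #E0E8E4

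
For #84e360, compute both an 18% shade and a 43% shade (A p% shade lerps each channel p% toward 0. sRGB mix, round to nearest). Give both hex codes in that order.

#84e360 is rgb(132, 227, 96).
18% shade:
  R: 132 − 23.76 = 108.24 → 108
  G: 227 + 0.18×(0−227) = 227 − 40.86 = 186.14 → 186
  B: 96 − 17.28 = 78.72 → 79
  → #6cba4f
43% shade:
  R: 132 − 56.76 = 75.24 → 75
  G: 227 − 97.61 = 129.39 → 129
  B: 96 + 0.43×(0−96) = 96 − 41.28 = 54.72 → 55
  → #4b8137

#6cba4f, #4b8137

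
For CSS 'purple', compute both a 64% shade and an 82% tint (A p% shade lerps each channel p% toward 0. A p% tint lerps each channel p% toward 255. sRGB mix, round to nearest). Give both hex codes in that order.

CSS purple is rgb(128, 0, 128).
64% shade:
  R: 128 − 81.92 = 46.08 → 46
  G: 0 + 0.64×(0−0) = 0 + 0 = 0 → 0
  B: 128 + 0.64×(0−128) = 128 − 81.92 = 46.08 → 46
  → #2E002E
82% tint:
  R: 128 + 0.82×(255−128) = 128 + 104.14 = 232.14 → 232
  G: 0 + 0.82×(255−0) = 0 + 209.1 = 209.1 → 209
  B: 128 + 0.82×(255−128) = 128 + 104.14 = 232.14 → 232
  → #E8D1E8

#2E002E, #E8D1E8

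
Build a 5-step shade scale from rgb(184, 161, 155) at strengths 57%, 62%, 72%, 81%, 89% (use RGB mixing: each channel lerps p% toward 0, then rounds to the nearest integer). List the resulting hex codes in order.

57%: (184 − 104.88 = 79.12→79, 161 − 91.77 = 69.23→69, 155 − 88.35 = 66.65→67) → #4f4543
62%: (184 − 114.08 = 69.92→70, 161 − 99.82 = 61.18→61, 155 − 96.1 = 58.9→59) → #463d3b
72%: (184 − 132.48 = 51.52→52, 161 − 115.92 = 45.08→45, 155 − 111.6 = 43.4→43) → #342d2b
81%: (184 − 149.04 = 34.96→35, 161 − 130.41 = 30.59→31, 155 − 125.55 = 29.45→29) → #231f1d
89%: (184 − 163.76 = 20.24→20, 161 − 143.29 = 17.71→18, 155 − 137.95 = 17.05→17) → #141211

#4f4543, #463d3b, #342d2b, #231f1d, #141211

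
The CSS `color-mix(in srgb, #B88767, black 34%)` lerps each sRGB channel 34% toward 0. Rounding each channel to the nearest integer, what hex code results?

#B88767 is rgb(184, 135, 103).
Lerp each channel 34% toward 0:
  R: 184 − 62.56 = 121.44 → 121
  G: 135 − 45.9 = 89.1 → 89
  B: 103 + 0.34×(0−103) = 103 − 35.02 = 67.98 → 68
rgb(121, 89, 68) = #795944.

#795944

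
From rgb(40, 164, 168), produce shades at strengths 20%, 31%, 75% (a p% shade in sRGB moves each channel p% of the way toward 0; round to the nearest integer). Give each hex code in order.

20%: (40 − 8 = 32→32, 164 − 32.8 = 131.2→131, 168 − 33.6 = 134.4→134) → #208386
31%: (40 − 12.4 = 27.6→28, 164 − 50.84 = 113.16→113, 168 − 52.08 = 115.92→116) → #1C7174
75%: (40 − 30 = 10→10, 164 − 123 = 41→41, 168 − 126 = 42→42) → #0A292A

#208386, #1C7174, #0A292A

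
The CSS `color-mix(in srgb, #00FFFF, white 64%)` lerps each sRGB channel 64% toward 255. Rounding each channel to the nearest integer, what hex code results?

#00FFFF is rgb(0, 255, 255).
A 64% tint moves each channel 64% toward 255:
  R: 0 + 0.64×(255−0) = 0 + 163.2 = 163.2 → 163
  G: 255 + 0 = 255 → 255
  B: 255 + 0.64×(255−255) = 255 + 0 = 255 → 255
rgb(163, 255, 255) = #A3FFFF.

#A3FFFF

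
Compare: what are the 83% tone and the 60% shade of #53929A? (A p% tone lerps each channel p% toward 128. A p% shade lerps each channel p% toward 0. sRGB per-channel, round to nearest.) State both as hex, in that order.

#788384, #213A3E

#53929A is rgb(83, 146, 154).
83% tone:
  R: 83 + 0.83×(128−83) = 83 + 37.35 = 120.35 → 120
  G: 146 + 0.83×(128−146) = 146 − 14.94 = 131.06 → 131
  B: 154 − 21.58 = 132.42 → 132
  → #788384
60% shade:
  R: 83 + 0.6×(0−83) = 83 − 49.8 = 33.2 → 33
  G: 146 − 87.6 = 58.4 → 58
  B: 154 + 0.6×(0−154) = 154 − 92.4 = 61.6 → 62
  → #213A3E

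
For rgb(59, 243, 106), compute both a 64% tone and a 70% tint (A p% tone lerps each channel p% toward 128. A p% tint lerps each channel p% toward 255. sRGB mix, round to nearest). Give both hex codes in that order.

64% tone:
  R: 59 + 0.64×(128−59) = 59 + 44.16 = 103.16 → 103
  G: 243 − 73.6 = 169.4 → 169
  B: 106 + 0.64×(128−106) = 106 + 14.08 = 120.08 → 120
  → #67A978
70% tint:
  R: 59 + 137.2 = 196.2 → 196
  G: 243 + 0.7×(255−243) = 243 + 8.4 = 251.4 → 251
  B: 106 + 0.7×(255−106) = 106 + 104.3 = 210.3 → 210
  → #C4FBD2

#67A978, #C4FBD2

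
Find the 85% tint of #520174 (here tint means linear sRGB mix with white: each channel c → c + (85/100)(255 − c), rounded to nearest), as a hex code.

#520174 is rgb(82, 1, 116).
Lerp each channel 85% toward 255:
  R: 82 + 0.85×(255−82) = 82 + 147.05 = 229.05 → 229
  G: 1 + 0.85×(255−1) = 1 + 215.9 = 216.9 → 217
  B: 116 + 0.85×(255−116) = 116 + 118.15 = 234.15 → 234
rgb(229, 217, 234) = #E5D9EA.

#E5D9EA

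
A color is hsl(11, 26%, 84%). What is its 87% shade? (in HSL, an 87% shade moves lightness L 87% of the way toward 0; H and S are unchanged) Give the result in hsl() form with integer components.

L moves 87% from 84 toward 0: 84 − 73.08 = 10.92 → 11.
H and S are unchanged.

hsl(11, 26%, 11%)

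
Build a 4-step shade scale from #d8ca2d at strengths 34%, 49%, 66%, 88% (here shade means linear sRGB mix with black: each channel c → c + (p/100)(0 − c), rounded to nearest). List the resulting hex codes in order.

#d8ca2d is rgb(216, 202, 45).
34%: (216 − 73.44 = 142.56→143, 202 − 68.68 = 133.32→133, 45 − 15.3 = 29.7→30) → #8f851e
49%: (216 − 105.84 = 110.16→110, 202 − 98.98 = 103.02→103, 45 − 22.05 = 22.95→23) → #6e6717
66%: (216 − 142.56 = 73.44→73, 202 − 133.32 = 68.68→69, 45 − 29.7 = 15.3→15) → #49450f
88%: (216 − 190.08 = 25.92→26, 202 − 177.76 = 24.24→24, 45 − 39.6 = 5.4→5) → #1a1805

#8f851e, #6e6717, #49450f, #1a1805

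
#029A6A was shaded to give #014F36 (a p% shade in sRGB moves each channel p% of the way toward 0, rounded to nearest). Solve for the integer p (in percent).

49%

#029A6A is rgb(2, 154, 106); #014F36 is rgb(1, 79, 54).
On the G channel (widest range): 79 ≈ 154 + (p/100)(0 − 154), so p ≈ 100×(79 − 154)/(0 − 154) = -7500/-154 = 48.70.
p = 49 reproduces all three channels after rounding.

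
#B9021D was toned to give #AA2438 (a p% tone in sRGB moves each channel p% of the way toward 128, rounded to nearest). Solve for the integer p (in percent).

27%

#B9021D is rgb(185, 2, 29); #AA2438 is rgb(170, 36, 56).
On the G channel (widest range): 36 ≈ 2 + (p/100)(128 − 2), so p ≈ 100×(36 − 2)/(128 − 2) = 3400/126 = 26.98.
p = 27 reproduces all three channels after rounding.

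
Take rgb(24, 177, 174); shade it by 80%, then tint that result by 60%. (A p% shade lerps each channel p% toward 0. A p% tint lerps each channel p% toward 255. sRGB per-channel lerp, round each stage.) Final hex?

Per channel, c → c + 0.8(0 − c):
  R: 24 + 0.8×(0−24) = 24 − 19.2 = 4.8 → 5
  G: 177 − 141.6 = 35.4 → 35
  B: 174 + 0.8×(0−174) = 174 − 139.2 = 34.8 → 35
After the shade: rgb(5, 35, 35) = #052323.
A 60% tint moves each channel 60% toward 255:
  R: 5 + 0.6×(255−5) = 5 + 150 = 155 → 155
  G: 35 + 0.6×(255−35) = 35 + 132 = 167 → 167
  B: 35 + 0.6×(255−35) = 35 + 132 = 167 → 167
rgb(155, 167, 167) = #9BA7A7.

#9BA7A7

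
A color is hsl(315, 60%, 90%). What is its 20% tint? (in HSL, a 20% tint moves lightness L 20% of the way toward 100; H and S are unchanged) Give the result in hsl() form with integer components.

L moves 20% from 90 toward 100: 90 + 2 = 92 → 92.
H and S are unchanged.

hsl(315, 60%, 92%)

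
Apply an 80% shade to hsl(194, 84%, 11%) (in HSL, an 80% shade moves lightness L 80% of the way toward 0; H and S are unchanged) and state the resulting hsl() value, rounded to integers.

L moves 80% from 11 toward 0: 11 − 8.8 = 2.2 → 2.
H and S are unchanged.

hsl(194, 84%, 2%)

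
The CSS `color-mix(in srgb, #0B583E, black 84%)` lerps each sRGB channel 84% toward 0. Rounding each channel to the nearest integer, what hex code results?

#0B583E is rgb(11, 88, 62).
An 84% shade moves each channel 84% toward 0:
  R: 11 + 0.84×(0−11) = 11 − 9.24 = 1.76 → 2
  G: 88 − 73.92 = 14.08 → 14
  B: 62 + 0.84×(0−62) = 62 − 52.08 = 9.92 → 10
rgb(2, 14, 10) = #020E0A.

#020E0A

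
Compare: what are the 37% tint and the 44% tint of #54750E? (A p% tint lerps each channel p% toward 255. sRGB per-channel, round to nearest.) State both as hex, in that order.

#93A867, #9FB278

#54750E is rgb(84, 117, 14).
37% tint:
  R: 84 + 0.37×(255−84) = 84 + 63.27 = 147.27 → 147
  G: 117 + 0.37×(255−117) = 117 + 51.06 = 168.06 → 168
  B: 14 + 0.37×(255−14) = 14 + 89.17 = 103.17 → 103
  → #93A867
44% tint:
  R: 84 + 75.24 = 159.24 → 159
  G: 117 + 0.44×(255−117) = 117 + 60.72 = 177.72 → 178
  B: 14 + 0.44×(255−14) = 14 + 106.04 = 120.04 → 120
  → #9FB278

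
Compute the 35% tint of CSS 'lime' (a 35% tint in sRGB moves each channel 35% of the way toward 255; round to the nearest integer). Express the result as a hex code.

#59FF59

CSS lime is rgb(0, 255, 0).
Lerp each channel 35% toward 255:
  R: 0 + 0.35×(255−0) = 0 + 89.25 = 89.25 → 89
  G: 255 + 0.35×(255−255) = 255 + 0 = 255 → 255
  B: 0 + 0.35×(255−0) = 0 + 89.25 = 89.25 → 89
rgb(89, 255, 89) = #59FF59.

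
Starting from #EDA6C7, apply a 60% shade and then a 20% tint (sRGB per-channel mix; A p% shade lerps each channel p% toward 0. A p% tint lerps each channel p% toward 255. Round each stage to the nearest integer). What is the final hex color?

#EDA6C7 is rgb(237, 166, 199).
Lerp each channel 60% toward 0:
  R: 237 + 0.6×(0−237) = 237 − 142.2 = 94.8 → 95
  G: 166 + 0.6×(0−166) = 166 − 99.6 = 66.4 → 66
  B: 199 + 0.6×(0−199) = 199 − 119.4 = 79.6 → 80
After the shade: rgb(95, 66, 80) = #5F4250.
Lerp each channel 20% toward 255:
  R: 95 + 0.2×(255−95) = 95 + 32 = 127 → 127
  G: 66 + 37.8 = 103.8 → 104
  B: 80 + 0.2×(255−80) = 80 + 35 = 115 → 115
rgb(127, 104, 115) = #7F6873.

#7F6873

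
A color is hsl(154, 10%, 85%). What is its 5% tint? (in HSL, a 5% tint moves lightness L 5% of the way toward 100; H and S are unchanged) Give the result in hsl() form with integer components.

hsl(154, 10%, 86%)

L moves 5% from 85 toward 100: 85 + 0.75 = 85.75 → 86.
H and S are unchanged.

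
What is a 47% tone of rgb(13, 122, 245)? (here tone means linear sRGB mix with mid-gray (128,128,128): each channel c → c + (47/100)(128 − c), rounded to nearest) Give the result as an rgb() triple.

Per channel, c → c + 0.47(128 − c):
  R: 13 + 0.47×(128−13) = 13 + 54.05 = 67.05 → 67
  G: 122 + 2.82 = 124.82 → 125
  B: 245 + 0.47×(128−245) = 245 − 54.99 = 190.01 → 190

rgb(67, 125, 190)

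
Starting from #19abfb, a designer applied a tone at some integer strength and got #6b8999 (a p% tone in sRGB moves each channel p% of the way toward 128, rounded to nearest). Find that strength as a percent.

#19abfb is rgb(25, 171, 251); #6b8999 is rgb(107, 137, 153).
On the B channel (widest range): 153 ≈ 251 + (p/100)(128 − 251), so p ≈ 100×(153 − 251)/(128 − 251) = -9800/-123 = 79.67.
p = 80 reproduces all three channels after rounding.

80%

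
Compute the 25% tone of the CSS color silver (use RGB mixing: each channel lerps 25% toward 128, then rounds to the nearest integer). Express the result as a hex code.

CSS silver is rgb(192, 192, 192).
A 25% tone moves each channel 25% toward 128:
  R: 192 − 16 = 176 → 176
  G: 192 − 16 = 176 → 176
  B: 192 + 0.25×(128−192) = 192 − 16 = 176 → 176
rgb(176, 176, 176) = #B0B0B0.

#B0B0B0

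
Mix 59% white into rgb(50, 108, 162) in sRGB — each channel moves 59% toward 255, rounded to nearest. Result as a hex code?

Per channel, c → c + 0.59(255 − c):
  R: 50 + 0.59×(255−50) = 50 + 120.95 = 170.95 → 171
  G: 108 + 0.59×(255−108) = 108 + 86.73 = 194.73 → 195
  B: 162 + 0.59×(255−162) = 162 + 54.87 = 216.87 → 217
rgb(171, 195, 217) = #abc3d9.

#abc3d9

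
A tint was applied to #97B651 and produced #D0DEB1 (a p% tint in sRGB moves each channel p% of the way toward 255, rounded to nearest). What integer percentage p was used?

#97B651 is rgb(151, 182, 81); #D0DEB1 is rgb(208, 222, 177).
On the B channel (widest range): 177 ≈ 81 + (p/100)(255 − 81), so p ≈ 100×(177 − 81)/(255 − 81) = 9600/174 = 55.17.
p = 55 reproduces all three channels after rounding.

55%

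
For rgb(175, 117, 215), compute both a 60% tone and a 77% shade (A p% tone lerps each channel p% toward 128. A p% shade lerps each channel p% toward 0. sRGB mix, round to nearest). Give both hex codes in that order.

#937ca3, #281b31

60% tone:
  R: 175 − 28.2 = 146.8 → 147
  G: 117 + 0.6×(128−117) = 117 + 6.6 = 123.6 → 124
  B: 215 − 52.2 = 162.8 → 163
  → #937ca3
77% shade:
  R: 175 − 134.75 = 40.25 → 40
  G: 117 − 90.09 = 26.91 → 27
  B: 215 − 165.55 = 49.45 → 49
  → #281b31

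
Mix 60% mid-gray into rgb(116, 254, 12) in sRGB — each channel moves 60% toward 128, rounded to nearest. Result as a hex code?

#7BB252

Per channel, c → c + 0.6(128 − c):
  R: 116 + 0.6×(128−116) = 116 + 7.2 = 123.2 → 123
  G: 254 + 0.6×(128−254) = 254 − 75.6 = 178.4 → 178
  B: 12 + 69.6 = 81.6 → 82
rgb(123, 178, 82) = #7BB252.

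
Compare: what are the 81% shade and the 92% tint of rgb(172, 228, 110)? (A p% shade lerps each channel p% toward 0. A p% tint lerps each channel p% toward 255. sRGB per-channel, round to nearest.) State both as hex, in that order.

81% shade:
  R: 172 − 139.32 = 32.68 → 33
  G: 228 + 0.81×(0−228) = 228 − 184.68 = 43.32 → 43
  B: 110 + 0.81×(0−110) = 110 − 89.1 = 20.9 → 21
  → #212b15
92% tint:
  R: 172 + 76.36 = 248.36 → 248
  G: 228 + 24.84 = 252.84 → 253
  B: 110 + 133.4 = 243.4 → 243
  → #f8fdf3

#212b15, #f8fdf3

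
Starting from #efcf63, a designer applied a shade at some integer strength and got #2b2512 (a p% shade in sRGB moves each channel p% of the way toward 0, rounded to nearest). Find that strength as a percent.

#efcf63 is rgb(239, 207, 99); #2b2512 is rgb(43, 37, 18).
On the R channel (widest range): 43 ≈ 239 + (p/100)(0 − 239), so p ≈ 100×(43 − 239)/(0 − 239) = -19600/-239 = 82.01.
p = 82 reproduces all three channels after rounding.

82%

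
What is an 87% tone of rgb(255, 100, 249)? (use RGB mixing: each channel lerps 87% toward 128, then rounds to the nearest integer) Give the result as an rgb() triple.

rgb(145, 124, 144)

Per channel, c → c + 0.87(128 − c):
  R: 255 + 0.87×(128−255) = 255 − 110.49 = 144.51 → 145
  G: 100 + 0.87×(128−100) = 100 + 24.36 = 124.36 → 124
  B: 249 + 0.87×(128−249) = 249 − 105.27 = 143.73 → 144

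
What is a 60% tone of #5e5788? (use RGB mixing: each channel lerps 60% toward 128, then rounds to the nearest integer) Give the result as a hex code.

#5e5788 is rgb(94, 87, 136).
Per channel, c → c + 0.6(128 − c):
  R: 94 + 20.4 = 114.4 → 114
  G: 87 + 24.6 = 111.6 → 112
  B: 136 − 4.8 = 131.2 → 131
rgb(114, 112, 131) = #727083.

#727083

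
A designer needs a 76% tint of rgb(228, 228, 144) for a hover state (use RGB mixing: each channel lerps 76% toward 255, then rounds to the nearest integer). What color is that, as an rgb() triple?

Per channel, c → c + 0.76(255 − c):
  R: 228 + 0.76×(255−228) = 228 + 20.52 = 248.52 → 249
  G: 228 + 20.52 = 248.52 → 249
  B: 144 + 0.76×(255−144) = 144 + 84.36 = 228.36 → 228

rgb(249, 249, 228)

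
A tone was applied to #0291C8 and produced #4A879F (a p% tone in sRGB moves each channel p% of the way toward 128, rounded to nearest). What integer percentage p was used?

#0291C8 is rgb(2, 145, 200); #4A879F is rgb(74, 135, 159).
On the R channel (widest range): 74 ≈ 2 + (p/100)(128 − 2), so p ≈ 100×(74 − 2)/(128 − 2) = 7200/126 = 57.14.
p = 57 reproduces all three channels after rounding.

57%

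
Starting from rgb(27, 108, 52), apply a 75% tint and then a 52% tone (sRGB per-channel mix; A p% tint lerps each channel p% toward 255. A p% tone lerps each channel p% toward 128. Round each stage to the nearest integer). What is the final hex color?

#a2aba4

Lerp each channel 75% toward 255:
  R: 27 + 171 = 198 → 198
  G: 108 + 110.25 = 218.25 → 218
  B: 52 + 152.25 = 204.25 → 204
After the tint: rgb(198, 218, 204) = #c6dacc.
Lerp each channel 52% toward 128:
  R: 198 − 36.4 = 161.6 → 162
  G: 218 + 0.52×(128−218) = 218 − 46.8 = 171.2 → 171
  B: 204 + 0.52×(128−204) = 204 − 39.52 = 164.48 → 164
rgb(162, 171, 164) = #a2aba4.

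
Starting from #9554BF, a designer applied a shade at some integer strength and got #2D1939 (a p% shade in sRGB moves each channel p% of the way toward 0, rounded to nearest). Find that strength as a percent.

#9554BF is rgb(149, 84, 191); #2D1939 is rgb(45, 25, 57).
On the B channel (widest range): 57 ≈ 191 + (p/100)(0 − 191), so p ≈ 100×(57 − 191)/(0 − 191) = -13400/-191 = 70.16.
p = 70 reproduces all three channels after rounding.

70%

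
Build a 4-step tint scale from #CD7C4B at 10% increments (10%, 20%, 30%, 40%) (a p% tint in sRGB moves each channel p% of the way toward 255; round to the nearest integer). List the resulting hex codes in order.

#CD7C4B is rgb(205, 124, 75).
10%: (205 + 5 = 210→210, 124 + 13.1 = 137.1→137, 75 + 18 = 93→93) → #D2895D
20%: (205 + 10 = 215→215, 124 + 26.2 = 150.2→150, 75 + 36 = 111→111) → #D7966F
30%: (205 + 15 = 220→220, 124 + 39.3 = 163.3→163, 75 + 54 = 129→129) → #DCA381
40%: (205 + 20 = 225→225, 124 + 52.4 = 176.4→176, 75 + 72 = 147→147) → #E1B093

#D2895D, #D7966F, #DCA381, #E1B093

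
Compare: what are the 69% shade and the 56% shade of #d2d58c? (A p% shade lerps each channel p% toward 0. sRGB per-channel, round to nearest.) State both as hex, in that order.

#d2d58c is rgb(210, 213, 140).
69% shade:
  R: 210 − 144.9 = 65.1 → 65
  G: 213 − 146.97 = 66.03 → 66
  B: 140 − 96.6 = 43.4 → 43
  → #41422b
56% shade:
  R: 210 + 0.56×(0−210) = 210 − 117.6 = 92.4 → 92
  G: 213 − 119.28 = 93.72 → 94
  B: 140 − 78.4 = 61.6 → 62
  → #5c5e3e

#41422b, #5c5e3e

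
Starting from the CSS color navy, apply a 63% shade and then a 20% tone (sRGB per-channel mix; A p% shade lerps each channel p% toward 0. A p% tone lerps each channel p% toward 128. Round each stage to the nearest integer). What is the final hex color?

#1a1a3f

CSS navy is rgb(0, 0, 128).
A 63% shade moves each channel 63% toward 0:
  R: 0 + 0.63×(0−0) = 0 + 0 = 0 → 0
  G: 0 + 0.63×(0−0) = 0 + 0 = 0 → 0
  B: 128 + 0.63×(0−128) = 128 − 80.64 = 47.36 → 47
After the shade: rgb(0, 0, 47) = #00002f.
Per channel, c → c + 0.2(128 − c):
  R: 0 + 0.2×(128−0) = 0 + 25.6 = 25.6 → 26
  G: 0 + 0.2×(128−0) = 0 + 25.6 = 25.6 → 26
  B: 47 + 0.2×(128−47) = 47 + 16.2 = 63.2 → 63
rgb(26, 26, 63) = #1a1a3f.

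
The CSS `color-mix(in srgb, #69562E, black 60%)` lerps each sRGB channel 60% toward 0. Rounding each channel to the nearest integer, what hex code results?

#2A2212

#69562E is rgb(105, 86, 46).
A 60% shade moves each channel 60% toward 0:
  R: 105 + 0.6×(0−105) = 105 − 63 = 42 → 42
  G: 86 − 51.6 = 34.4 → 34
  B: 46 + 0.6×(0−46) = 46 − 27.6 = 18.4 → 18
rgb(42, 34, 18) = #2A2212.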